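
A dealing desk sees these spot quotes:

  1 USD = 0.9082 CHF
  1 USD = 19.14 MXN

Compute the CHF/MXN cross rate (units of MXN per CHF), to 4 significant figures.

CHF/MXN = 21.07

1 CHF ÷ 0.9082 = 1.10108 USD
1.10108 USD × 19.14 = 21.0747 MXN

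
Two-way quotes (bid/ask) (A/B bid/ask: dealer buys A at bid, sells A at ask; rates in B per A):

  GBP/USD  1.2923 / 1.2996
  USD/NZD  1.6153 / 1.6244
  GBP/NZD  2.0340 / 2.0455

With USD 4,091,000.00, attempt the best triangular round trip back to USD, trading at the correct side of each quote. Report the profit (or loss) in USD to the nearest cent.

Net profit: USD 83,904.38

Best loop USD → NZD → GBP → USD:
USD 4,091,000.00 × 1.6153 (sell USD at bid) = NZD 6,608,192.30
NZD 6,608,192.30 ÷ 2.0455 (buy GBP at ask) = GBP 3,230,600.00
GBP 3,230,600.00 × 1.2923 (sell GBP at bid) = USD 4,174,904.38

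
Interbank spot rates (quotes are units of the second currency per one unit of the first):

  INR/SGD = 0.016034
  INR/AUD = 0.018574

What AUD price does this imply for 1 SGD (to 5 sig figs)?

SGD/AUD = 1.1584

1 SGD ÷ 0.016034 = 62.3675 INR
62.3675 INR × 0.018574 = 1.15841 AUD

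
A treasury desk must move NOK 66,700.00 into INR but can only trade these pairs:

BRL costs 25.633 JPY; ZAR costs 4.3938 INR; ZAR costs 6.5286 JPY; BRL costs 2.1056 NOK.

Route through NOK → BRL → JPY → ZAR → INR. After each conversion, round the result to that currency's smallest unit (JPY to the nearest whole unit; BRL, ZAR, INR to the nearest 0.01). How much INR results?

INR 546,474.44

NOK 66,700.00 ÷ 2.1056 = BRL 31,677.43
BRL 31,677.43 × 25.633 = JPY 811,988
JPY 811,988 ÷ 6.5286 = ZAR 124,373.99
ZAR 124,373.99 × 4.3938 = INR 546,474.44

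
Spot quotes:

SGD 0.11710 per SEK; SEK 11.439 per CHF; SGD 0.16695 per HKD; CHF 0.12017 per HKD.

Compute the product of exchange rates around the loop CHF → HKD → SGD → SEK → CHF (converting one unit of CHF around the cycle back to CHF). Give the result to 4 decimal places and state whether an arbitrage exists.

1.0372 (arbitrage exists)

Around CHF → HKD → SGD → SEK → CHF: 1 ÷ 0.12017 × 0.16695 ÷ 0.11710 ÷ 11.439 = 1.037159
Product > 1; profitable direction is CHF → HKD → SGD → SEK → CHF.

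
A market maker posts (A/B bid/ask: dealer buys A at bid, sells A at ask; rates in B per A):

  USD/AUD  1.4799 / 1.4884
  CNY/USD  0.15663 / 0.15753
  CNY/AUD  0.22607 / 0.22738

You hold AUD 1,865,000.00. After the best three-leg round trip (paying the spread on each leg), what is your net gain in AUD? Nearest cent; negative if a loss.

Net profit: AUD 36,226.64

Best loop AUD → CNY → USD → AUD:
AUD 1,865,000.00 ÷ 0.22738 (buy CNY at ask) = CNY 8,202,128.60
CNY 8,202,128.60 × 0.15663 (sell CNY at bid) = USD 1,284,699.40
USD 1,284,699.40 × 1.4799 (sell USD at bid) = AUD 1,901,226.64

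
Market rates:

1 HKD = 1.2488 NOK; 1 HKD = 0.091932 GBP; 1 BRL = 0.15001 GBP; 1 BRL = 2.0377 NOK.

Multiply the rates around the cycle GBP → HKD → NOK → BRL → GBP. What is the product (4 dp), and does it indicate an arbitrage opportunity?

Around GBP → HKD → NOK → BRL → GBP: 1 ÷ 0.091932 × 1.2488 ÷ 2.0377 × 0.15001 = 1.000014
Product ≈ 1 (deviation 0.001%, within rounding noise).

1.0000 (no arbitrage)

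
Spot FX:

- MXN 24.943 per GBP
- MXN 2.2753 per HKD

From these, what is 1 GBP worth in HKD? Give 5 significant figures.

1 GBP × 24.943 = 24.943 MXN
24.943 MXN ÷ 2.2753 = 10.9625 HKD

GBP/HKD = 10.963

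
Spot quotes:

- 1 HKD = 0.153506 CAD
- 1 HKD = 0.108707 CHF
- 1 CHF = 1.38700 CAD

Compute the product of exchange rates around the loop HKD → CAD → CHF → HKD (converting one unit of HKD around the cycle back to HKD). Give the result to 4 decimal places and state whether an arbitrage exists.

1.0181 (arbitrage exists)

Around HKD → CAD → CHF → HKD: 1 × 0.153506 ÷ 1.38700 ÷ 0.108707 = 1.018102
Product > 1; profitable direction is HKD → CAD → CHF → HKD.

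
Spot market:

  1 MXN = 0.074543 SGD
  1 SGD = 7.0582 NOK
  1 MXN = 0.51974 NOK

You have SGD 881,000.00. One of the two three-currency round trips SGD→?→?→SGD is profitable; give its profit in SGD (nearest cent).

Profit: SGD 10,847.49

Profitable loop is SGD → NOK → MXN → SGD:
SGD 881,000.00 × 7.0582 = NOK 6,218,274.20
NOK 6,218,274.20 ÷ 0.51974 = MXN 11,964,201.72
MXN 11,964,201.72 × 0.074543 = SGD 891,847.49
Profit = SGD 891,847.49 − SGD 881,000.00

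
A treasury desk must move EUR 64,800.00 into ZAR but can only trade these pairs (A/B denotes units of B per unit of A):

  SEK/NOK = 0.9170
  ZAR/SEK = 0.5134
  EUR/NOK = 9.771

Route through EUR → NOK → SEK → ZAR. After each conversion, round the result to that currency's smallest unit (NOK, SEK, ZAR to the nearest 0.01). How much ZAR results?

EUR 64,800.00 × 9.771 = NOK 633,160.80
NOK 633,160.80 ÷ 0.9170 = SEK 690,469.79
SEK 690,469.79 ÷ 0.5134 = ZAR 1,344,896.36

ZAR 1,344,896.36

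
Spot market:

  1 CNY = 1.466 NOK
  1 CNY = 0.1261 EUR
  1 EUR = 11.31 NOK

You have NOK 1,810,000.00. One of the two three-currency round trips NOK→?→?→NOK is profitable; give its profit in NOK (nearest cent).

Profit: NOK 50,522.19

Profitable loop is NOK → EUR → CNY → NOK:
NOK 1,810,000.00 ÷ 11.31 = EUR 160,035.37
EUR 160,035.37 ÷ 0.1261 = CNY 1,269,114.73
CNY 1,269,114.73 × 1.466 = NOK 1,860,522.19
Profit = NOK 1,860,522.19 − NOK 1,810,000.00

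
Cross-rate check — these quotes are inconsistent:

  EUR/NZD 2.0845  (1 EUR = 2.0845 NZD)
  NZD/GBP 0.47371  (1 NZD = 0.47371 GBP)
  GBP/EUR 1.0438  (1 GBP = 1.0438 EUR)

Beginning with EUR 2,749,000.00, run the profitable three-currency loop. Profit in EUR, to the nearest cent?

Profitable loop is EUR → NZD → GBP → EUR:
EUR 2,749,000.00 × 2.0845 = NZD 5,730,290.50
NZD 5,730,290.50 × 0.47371 = GBP 2,714,495.91
GBP 2,714,495.91 × 1.0438 = EUR 2,833,390.83
Profit = EUR 2,833,390.83 − EUR 2,749,000.00

Profit: EUR 84,390.83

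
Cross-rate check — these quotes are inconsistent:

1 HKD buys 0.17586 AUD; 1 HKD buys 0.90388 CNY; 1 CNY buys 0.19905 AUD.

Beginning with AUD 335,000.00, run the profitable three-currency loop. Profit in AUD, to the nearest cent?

Profitable loop is AUD → HKD → CNY → AUD:
AUD 335,000.00 ÷ 0.17586 = HKD 1,904,924.37
HKD 1,904,924.37 × 0.90388 = CNY 1,721,823.04
CNY 1,721,823.04 × 0.19905 = AUD 342,728.88
Profit = AUD 342,728.88 − AUD 335,000.00

Profit: AUD 7,728.88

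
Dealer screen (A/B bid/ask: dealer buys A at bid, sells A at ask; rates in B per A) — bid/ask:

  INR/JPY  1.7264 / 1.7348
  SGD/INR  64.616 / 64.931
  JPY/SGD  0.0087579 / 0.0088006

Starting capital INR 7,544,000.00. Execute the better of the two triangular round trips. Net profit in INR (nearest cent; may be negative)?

Best loop INR → SGD → JPY → INR:
INR 7,544,000.00 ÷ 64.931 (buy SGD at ask) = SGD 116,184.87
SGD 116,184.87 ÷ 0.0088006 (buy JPY at ask) = JPY 13,201,926
JPY 13,201,926 ÷ 1.7348 (buy INR at ask) = INR 7,610,056.70

Net profit: INR 66,056.70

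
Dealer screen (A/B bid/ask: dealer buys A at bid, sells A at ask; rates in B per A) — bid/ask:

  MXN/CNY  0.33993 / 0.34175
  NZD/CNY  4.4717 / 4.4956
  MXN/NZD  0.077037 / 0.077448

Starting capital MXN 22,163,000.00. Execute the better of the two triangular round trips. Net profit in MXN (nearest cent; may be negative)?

Net profit: MXN 177,456.59

Best loop MXN → NZD → CNY → MXN:
MXN 22,163,000.00 × 0.077037 (sell MXN at bid) = NZD 1,707,371.03
NZD 1,707,371.03 × 4.4717 (sell NZD at bid) = CNY 7,634,851.04
CNY 7,634,851.04 ÷ 0.34175 (buy MXN at ask) = MXN 22,340,456.59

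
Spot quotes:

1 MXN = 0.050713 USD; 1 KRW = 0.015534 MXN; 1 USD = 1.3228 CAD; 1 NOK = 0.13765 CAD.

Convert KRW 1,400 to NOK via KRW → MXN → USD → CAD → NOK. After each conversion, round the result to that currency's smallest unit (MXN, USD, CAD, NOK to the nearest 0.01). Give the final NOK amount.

KRW 1,400 × 0.015534 = MXN 21.75
MXN 21.75 × 0.050713 = USD 1.10
USD 1.10 × 1.3228 = CAD 1.46
CAD 1.46 ÷ 0.13765 = NOK 10.61

NOK 10.61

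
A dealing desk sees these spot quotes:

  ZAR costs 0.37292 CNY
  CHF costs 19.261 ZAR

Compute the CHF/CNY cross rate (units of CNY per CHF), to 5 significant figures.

CHF/CNY = 7.1828

1 CHF × 19.261 = 19.261 ZAR
19.261 ZAR × 0.37292 = 7.18281 CNY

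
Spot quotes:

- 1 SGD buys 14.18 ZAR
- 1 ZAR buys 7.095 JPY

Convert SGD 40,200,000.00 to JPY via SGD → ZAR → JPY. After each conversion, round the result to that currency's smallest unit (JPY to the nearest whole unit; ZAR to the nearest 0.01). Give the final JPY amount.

JPY 4,044,405,420

SGD 40,200,000.00 × 14.18 = ZAR 570,036,000.00
ZAR 570,036,000.00 × 7.095 = JPY 4,044,405,420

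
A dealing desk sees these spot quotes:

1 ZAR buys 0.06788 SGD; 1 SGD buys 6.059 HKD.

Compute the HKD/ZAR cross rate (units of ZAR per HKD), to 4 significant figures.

1 HKD ÷ 6.059 = 0.165044 SGD
0.165044 SGD ÷ 0.06788 = 2.4314 ZAR

HKD/ZAR = 2.431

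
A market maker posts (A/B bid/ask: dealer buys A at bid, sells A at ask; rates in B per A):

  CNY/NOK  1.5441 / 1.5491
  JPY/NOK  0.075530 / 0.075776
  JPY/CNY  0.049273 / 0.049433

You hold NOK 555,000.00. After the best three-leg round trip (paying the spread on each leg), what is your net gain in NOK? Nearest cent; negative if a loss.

Net profit: NOK 2,244.43

Best loop NOK → JPY → CNY → NOK:
NOK 555,000.00 ÷ 0.075776 (buy JPY at ask) = JPY 7,324,219
JPY 7,324,219 × 0.049273 (sell JPY at bid) = CNY 360,886.23
CNY 360,886.23 × 1.5441 (sell CNY at bid) = NOK 557,244.43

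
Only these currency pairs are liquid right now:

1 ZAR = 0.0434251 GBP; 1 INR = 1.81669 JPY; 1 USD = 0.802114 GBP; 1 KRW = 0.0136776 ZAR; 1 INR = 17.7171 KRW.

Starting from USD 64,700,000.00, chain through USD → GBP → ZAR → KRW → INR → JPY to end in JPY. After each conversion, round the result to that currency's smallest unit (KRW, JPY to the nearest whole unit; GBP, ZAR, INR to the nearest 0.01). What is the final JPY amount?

JPY 8,959,377,596

USD 64,700,000.00 × 0.802114 = GBP 51,896,775.80
GBP 51,896,775.80 ÷ 0.0434251 = ZAR 1,195,087,076.37
ZAR 1,195,087,076.37 ÷ 0.0136776 = KRW 87,375,495,436
KRW 87,375,495,436 ÷ 17.7171 = INR 4,931,704,140.97
INR 4,931,704,140.97 × 1.81669 = JPY 8,959,377,596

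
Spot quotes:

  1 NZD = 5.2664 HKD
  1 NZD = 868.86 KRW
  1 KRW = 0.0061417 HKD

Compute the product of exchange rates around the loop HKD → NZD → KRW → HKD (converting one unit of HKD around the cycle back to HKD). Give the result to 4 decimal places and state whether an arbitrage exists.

Around HKD → NZD → KRW → HKD: 1 ÷ 5.2664 × 868.86 × 0.0061417 = 1.013269
Product > 1; profitable direction is HKD → NZD → KRW → HKD.

1.0133 (arbitrage exists)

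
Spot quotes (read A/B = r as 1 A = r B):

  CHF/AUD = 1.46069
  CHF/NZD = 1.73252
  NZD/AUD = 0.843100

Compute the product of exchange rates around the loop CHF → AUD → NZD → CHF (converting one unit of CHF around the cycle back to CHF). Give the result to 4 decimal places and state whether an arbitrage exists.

1.0000 (no arbitrage)

Around CHF → AUD → NZD → CHF: 1 × 1.46069 ÷ 0.843100 ÷ 1.73252 = 1.000002
Product ≈ 1 (deviation 0.000%, within rounding noise).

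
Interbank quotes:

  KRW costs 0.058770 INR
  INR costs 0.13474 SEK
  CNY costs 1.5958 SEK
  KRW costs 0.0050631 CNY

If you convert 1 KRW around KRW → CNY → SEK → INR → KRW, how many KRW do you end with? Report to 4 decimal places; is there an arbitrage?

1.0203 (arbitrage exists)

Around KRW → CNY → SEK → INR → KRW: 1 × 0.0050631 × 1.5958 ÷ 0.13474 ÷ 0.058770 = 1.020335
Product > 1; profitable direction is KRW → CNY → SEK → INR → KRW.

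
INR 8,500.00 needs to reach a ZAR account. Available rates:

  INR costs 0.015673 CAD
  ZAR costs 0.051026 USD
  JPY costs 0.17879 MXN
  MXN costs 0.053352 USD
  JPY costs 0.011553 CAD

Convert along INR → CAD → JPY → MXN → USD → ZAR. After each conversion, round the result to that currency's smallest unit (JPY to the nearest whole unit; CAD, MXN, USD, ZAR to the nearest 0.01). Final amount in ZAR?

INR 8,500.00 × 0.015673 = CAD 133.22
CAD 133.22 ÷ 0.011553 = JPY 11,531
JPY 11,531 × 0.17879 = MXN 2,061.63
MXN 2,061.63 × 0.053352 = USD 109.99
USD 109.99 ÷ 0.051026 = ZAR 2,155.57

ZAR 2,155.57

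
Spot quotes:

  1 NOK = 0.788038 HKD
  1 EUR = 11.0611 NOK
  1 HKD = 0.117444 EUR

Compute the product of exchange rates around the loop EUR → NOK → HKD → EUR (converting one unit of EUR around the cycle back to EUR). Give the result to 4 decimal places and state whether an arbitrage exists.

1.0237 (arbitrage exists)

Around EUR → NOK → HKD → EUR: 1 × 11.0611 × 0.788038 × 0.117444 = 1.023709
Product > 1; profitable direction is EUR → NOK → HKD → EUR.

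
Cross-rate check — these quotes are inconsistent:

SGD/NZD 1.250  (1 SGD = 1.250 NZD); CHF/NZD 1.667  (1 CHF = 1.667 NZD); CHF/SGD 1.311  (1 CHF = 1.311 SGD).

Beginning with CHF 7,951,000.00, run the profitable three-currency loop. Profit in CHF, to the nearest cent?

Profit: CHF 137,065.29

Profitable loop is CHF → NZD → SGD → CHF:
CHF 7,951,000.00 × 1.667 = NZD 13,254,317.00
NZD 13,254,317.00 ÷ 1.250 = SGD 10,603,453.60
SGD 10,603,453.60 ÷ 1.311 = CHF 8,088,065.29
Profit = CHF 8,088,065.29 − CHF 7,951,000.00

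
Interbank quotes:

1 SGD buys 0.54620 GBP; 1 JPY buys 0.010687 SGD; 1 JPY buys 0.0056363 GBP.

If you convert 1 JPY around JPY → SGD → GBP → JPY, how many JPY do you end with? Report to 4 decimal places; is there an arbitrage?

1.0357 (arbitrage exists)

Around JPY → SGD → GBP → JPY: 1 × 0.010687 × 0.54620 ÷ 0.0056363 = 1.035651
Product > 1; profitable direction is JPY → SGD → GBP → JPY.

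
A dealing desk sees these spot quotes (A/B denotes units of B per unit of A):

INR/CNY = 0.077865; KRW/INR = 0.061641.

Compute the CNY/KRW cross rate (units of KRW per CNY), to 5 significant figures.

CNY/KRW = 208.35

1 CNY ÷ 0.077865 = 12.8427 INR
12.8427 INR ÷ 0.061641 = 208.347 KRW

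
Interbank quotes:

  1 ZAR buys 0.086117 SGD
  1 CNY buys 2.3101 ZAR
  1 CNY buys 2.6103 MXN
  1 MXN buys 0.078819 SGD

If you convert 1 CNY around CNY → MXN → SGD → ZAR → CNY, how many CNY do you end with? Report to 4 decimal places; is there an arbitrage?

Around CNY → MXN → SGD → ZAR → CNY: 1 × 2.6103 × 0.078819 ÷ 0.086117 ÷ 2.3101 = 1.034193
Product > 1; profitable direction is CNY → MXN → SGD → ZAR → CNY.

1.0342 (arbitrage exists)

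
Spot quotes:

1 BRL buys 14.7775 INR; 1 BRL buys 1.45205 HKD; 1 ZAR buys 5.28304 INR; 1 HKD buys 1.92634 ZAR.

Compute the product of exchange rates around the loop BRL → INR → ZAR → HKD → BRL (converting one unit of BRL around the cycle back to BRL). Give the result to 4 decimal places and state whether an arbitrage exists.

Around BRL → INR → ZAR → HKD → BRL: 1 × 14.7775 ÷ 5.28304 ÷ 1.92634 ÷ 1.45205 = 1.000006
Product ≈ 1 (deviation 0.001%, within rounding noise).

1.0000 (no arbitrage)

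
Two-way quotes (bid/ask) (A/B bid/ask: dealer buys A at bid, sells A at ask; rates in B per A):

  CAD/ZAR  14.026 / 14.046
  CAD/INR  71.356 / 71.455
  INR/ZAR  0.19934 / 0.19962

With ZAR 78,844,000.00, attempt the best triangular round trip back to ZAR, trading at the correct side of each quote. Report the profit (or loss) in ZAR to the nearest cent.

Best loop ZAR → CAD → INR → ZAR:
ZAR 78,844,000.00 ÷ 14.046 (buy CAD at ask) = CAD 5,613,270.68
CAD 5,613,270.68 × 71.356 (sell CAD at bid) = INR 400,540,542.79
INR 400,540,542.79 × 0.19934 (sell INR at bid) = ZAR 79,843,751.80

Net profit: ZAR 999,751.80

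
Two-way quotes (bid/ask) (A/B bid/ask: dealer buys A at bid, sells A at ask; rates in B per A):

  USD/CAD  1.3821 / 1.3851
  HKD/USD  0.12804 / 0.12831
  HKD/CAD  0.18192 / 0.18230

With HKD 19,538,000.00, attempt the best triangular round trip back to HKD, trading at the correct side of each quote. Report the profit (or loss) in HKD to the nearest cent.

Net profit: HKD 461,489.88

Best loop HKD → CAD → USD → HKD:
HKD 19,538,000.00 × 0.18192 (sell HKD at bid) = CAD 3,554,352.96
CAD 3,554,352.96 ÷ 1.3851 (buy USD at ask) = USD 2,566,134.55
USD 2,566,134.55 ÷ 0.12831 (buy HKD at ask) = HKD 19,999,489.88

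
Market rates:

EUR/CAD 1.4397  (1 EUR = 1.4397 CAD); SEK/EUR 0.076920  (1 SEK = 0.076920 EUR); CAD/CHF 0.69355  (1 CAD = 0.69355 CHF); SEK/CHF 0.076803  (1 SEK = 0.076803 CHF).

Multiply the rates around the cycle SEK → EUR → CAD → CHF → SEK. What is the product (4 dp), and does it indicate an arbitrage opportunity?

1.0000 (no arbitrage)

Around SEK → EUR → CAD → CHF → SEK: 1 × 0.076920 × 1.4397 × 0.69355 ÷ 0.076803 = 1.000025
Product ≈ 1 (deviation 0.003%, within rounding noise).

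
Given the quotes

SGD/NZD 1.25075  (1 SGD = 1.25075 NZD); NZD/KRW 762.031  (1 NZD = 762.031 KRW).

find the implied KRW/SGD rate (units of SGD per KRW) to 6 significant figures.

1 KRW ÷ 762.031 = 0.00131228 NZD
0.00131228 NZD ÷ 1.25075 = 0.0010492 SGD

KRW/SGD = 0.00104920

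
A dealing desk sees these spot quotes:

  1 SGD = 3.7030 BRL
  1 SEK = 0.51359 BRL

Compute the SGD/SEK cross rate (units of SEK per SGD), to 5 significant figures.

1 SGD × 3.7030 = 3.703 BRL
3.703 BRL ÷ 0.51359 = 7.21003 SEK

SGD/SEK = 7.2100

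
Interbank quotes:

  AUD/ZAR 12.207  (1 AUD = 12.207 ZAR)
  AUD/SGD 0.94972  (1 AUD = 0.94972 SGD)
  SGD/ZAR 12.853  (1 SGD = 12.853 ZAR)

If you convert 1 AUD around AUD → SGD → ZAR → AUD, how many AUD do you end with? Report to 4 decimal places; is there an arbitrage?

1.0000 (no arbitrage)

Around AUD → SGD → ZAR → AUD: 1 × 0.94972 × 12.853 ÷ 12.207 = 0.999980
Product ≈ 1 (deviation 0.002%, within rounding noise).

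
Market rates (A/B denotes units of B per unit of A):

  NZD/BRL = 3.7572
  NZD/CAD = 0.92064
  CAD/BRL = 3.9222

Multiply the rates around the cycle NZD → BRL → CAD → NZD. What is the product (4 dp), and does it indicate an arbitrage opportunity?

1.0405 (arbitrage exists)

Around NZD → BRL → CAD → NZD: 1 × 3.7572 ÷ 3.9222 ÷ 0.92064 = 1.040506
Product > 1; profitable direction is NZD → BRL → CAD → NZD.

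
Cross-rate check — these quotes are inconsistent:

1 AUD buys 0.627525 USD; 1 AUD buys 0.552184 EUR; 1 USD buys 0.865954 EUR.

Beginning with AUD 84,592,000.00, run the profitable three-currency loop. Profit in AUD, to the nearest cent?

Profit: AUD 1,366,188.89

Profitable loop is AUD → EUR → USD → AUD:
AUD 84,592,000.00 × 0.552184 = EUR 46,710,348.93
EUR 46,710,348.93 ÷ 0.865954 = USD 53,940,912.48
USD 53,940,912.48 ÷ 0.627525 = AUD 85,958,188.89
Profit = AUD 85,958,188.89 − AUD 84,592,000.00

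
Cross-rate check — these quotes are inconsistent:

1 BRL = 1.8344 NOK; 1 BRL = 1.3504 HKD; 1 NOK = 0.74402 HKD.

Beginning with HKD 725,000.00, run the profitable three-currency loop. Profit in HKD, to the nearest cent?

Profit: HKD 7,747.30

Profitable loop is HKD → BRL → NOK → HKD:
HKD 725,000.00 ÷ 1.3504 = BRL 536,877.96
BRL 536,877.96 × 1.8344 = NOK 984,848.93
NOK 984,848.93 × 0.74402 = HKD 732,747.30
Profit = HKD 732,747.30 − HKD 725,000.00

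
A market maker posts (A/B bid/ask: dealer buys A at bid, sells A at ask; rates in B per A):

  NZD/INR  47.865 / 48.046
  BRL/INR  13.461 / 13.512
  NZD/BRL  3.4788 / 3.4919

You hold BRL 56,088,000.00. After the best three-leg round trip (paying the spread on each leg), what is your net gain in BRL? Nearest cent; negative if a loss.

Best loop BRL → NZD → INR → BRL:
BRL 56,088,000.00 ÷ 3.4919 (buy NZD at ask) = NZD 16,062,315.64
NZD 16,062,315.64 × 47.865 (sell NZD at bid) = INR 768,822,738.34
INR 768,822,738.34 ÷ 13.512 (buy BRL at ask) = BRL 56,899,255.35

Net profit: BRL 811,255.35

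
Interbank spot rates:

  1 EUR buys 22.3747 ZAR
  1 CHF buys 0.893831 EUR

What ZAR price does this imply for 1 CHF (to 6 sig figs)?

CHF/ZAR = 19.9992

1 CHF × 0.893831 = 0.893831 EUR
0.893831 EUR × 22.3747 = 19.9992 ZAR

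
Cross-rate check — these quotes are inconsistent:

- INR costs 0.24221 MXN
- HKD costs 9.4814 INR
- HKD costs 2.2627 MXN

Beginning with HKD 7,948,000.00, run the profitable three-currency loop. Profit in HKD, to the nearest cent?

Profitable loop is HKD → INR → MXN → HKD:
HKD 7,948,000.00 × 9.4814 = INR 75,358,167.20
INR 75,358,167.20 × 0.24221 = MXN 18,252,501.68
MXN 18,252,501.68 ÷ 2.2627 = HKD 8,066,690.98
Profit = HKD 8,066,690.98 − HKD 7,948,000.00

Profit: HKD 118,690.98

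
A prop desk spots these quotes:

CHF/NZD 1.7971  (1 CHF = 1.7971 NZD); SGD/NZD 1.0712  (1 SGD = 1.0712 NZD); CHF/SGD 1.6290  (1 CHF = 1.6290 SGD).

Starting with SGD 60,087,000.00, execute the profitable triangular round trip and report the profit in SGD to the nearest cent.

Profitable loop is SGD → CHF → NZD → SGD:
SGD 60,087,000.00 ÷ 1.6290 = CHF 36,885,819.52
CHF 36,885,819.52 × 1.7971 = NZD 66,287,506.26
NZD 66,287,506.26 ÷ 1.0712 = SGD 61,881,540.57
Profit = SGD 61,881,540.57 − SGD 60,087,000.00

Profit: SGD 1,794,540.57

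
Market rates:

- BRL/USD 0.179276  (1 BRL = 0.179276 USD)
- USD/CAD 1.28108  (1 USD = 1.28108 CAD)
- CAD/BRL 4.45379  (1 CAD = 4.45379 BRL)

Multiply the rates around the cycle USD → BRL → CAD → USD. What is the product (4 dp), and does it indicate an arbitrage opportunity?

Around USD → BRL → CAD → USD: 1 ÷ 0.179276 ÷ 4.45379 ÷ 1.28108 = 0.977624
Product < 1; profitable direction is USD → CAD → BRL → USD.

0.9776 (arbitrage exists)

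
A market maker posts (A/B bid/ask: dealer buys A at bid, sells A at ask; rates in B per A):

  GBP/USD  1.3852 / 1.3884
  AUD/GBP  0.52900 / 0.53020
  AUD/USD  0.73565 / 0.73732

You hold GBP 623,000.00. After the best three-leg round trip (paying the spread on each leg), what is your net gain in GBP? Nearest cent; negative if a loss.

Best loop GBP → AUD → USD → GBP:
GBP 623,000.00 ÷ 0.53020 (buy AUD at ask) = AUD 1,175,028.29
AUD 1,175,028.29 × 0.73565 (sell AUD at bid) = USD 864,409.56
USD 864,409.56 ÷ 1.3884 (buy GBP at ask) = GBP 622,594.04

Net result: GBP -405.96 (no profitable arbitrage after spreads)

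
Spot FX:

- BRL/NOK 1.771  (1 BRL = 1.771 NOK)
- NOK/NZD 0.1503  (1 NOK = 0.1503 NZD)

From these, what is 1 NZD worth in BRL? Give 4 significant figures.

NZD/BRL = 3.757

1 NZD ÷ 0.1503 = 6.65336 NOK
6.65336 NOK ÷ 1.771 = 3.75684 BRL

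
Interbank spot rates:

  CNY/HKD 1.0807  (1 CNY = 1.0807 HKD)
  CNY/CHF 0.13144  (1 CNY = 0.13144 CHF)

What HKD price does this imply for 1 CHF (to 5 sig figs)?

1 CHF ÷ 0.13144 = 7.60803 CNY
7.60803 CNY × 1.0807 = 8.222 HKD

CHF/HKD = 8.2220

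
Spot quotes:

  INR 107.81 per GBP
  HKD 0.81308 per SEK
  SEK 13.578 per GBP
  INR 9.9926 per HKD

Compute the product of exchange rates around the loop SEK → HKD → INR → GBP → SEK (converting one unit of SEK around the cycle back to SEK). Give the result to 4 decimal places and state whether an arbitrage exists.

1.0233 (arbitrage exists)

Around SEK → HKD → INR → GBP → SEK: 1 × 0.81308 × 9.9926 ÷ 107.81 × 13.578 = 1.023266
Product > 1; profitable direction is SEK → HKD → INR → GBP → SEK.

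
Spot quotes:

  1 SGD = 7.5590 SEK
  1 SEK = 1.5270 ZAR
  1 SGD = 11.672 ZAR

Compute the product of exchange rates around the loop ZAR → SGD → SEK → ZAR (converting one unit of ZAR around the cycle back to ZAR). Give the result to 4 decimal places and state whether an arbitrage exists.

0.9889 (arbitrage exists)

Around ZAR → SGD → SEK → ZAR: 1 ÷ 11.672 × 7.5590 × 1.5270 = 0.988913
Product < 1; profitable direction is ZAR → SEK → SGD → ZAR.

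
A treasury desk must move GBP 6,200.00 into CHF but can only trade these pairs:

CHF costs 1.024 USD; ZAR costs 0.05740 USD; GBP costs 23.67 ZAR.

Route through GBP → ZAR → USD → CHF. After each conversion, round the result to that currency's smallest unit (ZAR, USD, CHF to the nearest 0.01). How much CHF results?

GBP 6,200.00 × 23.67 = ZAR 146,754.00
ZAR 146,754.00 × 0.05740 = USD 8,423.68
USD 8,423.68 ÷ 1.024 = CHF 8,226.25

CHF 8,226.25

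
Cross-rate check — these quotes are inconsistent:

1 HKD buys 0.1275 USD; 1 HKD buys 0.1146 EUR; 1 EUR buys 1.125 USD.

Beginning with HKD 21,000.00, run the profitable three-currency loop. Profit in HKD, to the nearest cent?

Profit: HKD 234.71

Profitable loop is HKD → EUR → USD → HKD:
HKD 21,000.00 × 0.1146 = EUR 2,406.60
EUR 2,406.60 × 1.125 = USD 2,707.42
USD 2,707.42 ÷ 0.1275 = HKD 21,234.71
Profit = HKD 21,234.71 − HKD 21,000.00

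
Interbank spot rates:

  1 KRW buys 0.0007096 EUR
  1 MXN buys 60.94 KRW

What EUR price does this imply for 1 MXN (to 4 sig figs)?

1 MXN × 60.94 = 60.94 KRW
60.94 KRW × 0.0007096 = 0.043243 EUR

MXN/EUR = 0.04324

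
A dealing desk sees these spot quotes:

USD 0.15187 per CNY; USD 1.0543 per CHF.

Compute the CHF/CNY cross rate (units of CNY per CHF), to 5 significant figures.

1 CHF × 1.0543 = 1.0543 USD
1.0543 USD ÷ 0.15187 = 6.94212 CNY

CHF/CNY = 6.9421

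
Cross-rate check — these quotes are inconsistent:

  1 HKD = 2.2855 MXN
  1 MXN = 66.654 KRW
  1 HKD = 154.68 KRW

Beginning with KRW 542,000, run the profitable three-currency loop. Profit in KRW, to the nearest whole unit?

Profitable loop is KRW → MXN → HKD → KRW:
KRW 542,000 ÷ 66.654 = MXN 8,131.54
MXN 8,131.54 ÷ 2.2855 = HKD 3,557.88
HKD 3,557.88 × 154.68 = KRW 550,334
Profit = KRW 550,334 − KRW 542,000

Profit: KRW 8,334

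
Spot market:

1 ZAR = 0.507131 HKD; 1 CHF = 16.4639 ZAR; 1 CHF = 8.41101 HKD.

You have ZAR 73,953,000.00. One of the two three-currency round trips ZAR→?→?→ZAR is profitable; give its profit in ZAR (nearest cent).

Profit: ZAR 546,107.03

Profitable loop is ZAR → CHF → HKD → ZAR:
ZAR 73,953,000.00 ÷ 16.4639 = CHF 4,491,827.57
CHF 4,491,827.57 × 8.41101 = HKD 37,780,806.65
HKD 37,780,806.65 ÷ 0.507131 = ZAR 74,499,107.03
Profit = ZAR 74,499,107.03 − ZAR 73,953,000.00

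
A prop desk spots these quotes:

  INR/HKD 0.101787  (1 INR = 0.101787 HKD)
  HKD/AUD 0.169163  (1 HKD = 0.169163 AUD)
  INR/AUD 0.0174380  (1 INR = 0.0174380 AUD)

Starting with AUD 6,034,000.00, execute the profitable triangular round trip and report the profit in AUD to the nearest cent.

Profitable loop is AUD → HKD → INR → AUD:
AUD 6,034,000.00 ÷ 0.169163 = HKD 35,669,738.65
HKD 35,669,738.65 ÷ 0.101787 = INR 350,435,111.11
INR 350,435,111.11 × 0.0174380 = AUD 6,110,887.47
Profit = AUD 6,110,887.47 − AUD 6,034,000.00

Profit: AUD 76,887.47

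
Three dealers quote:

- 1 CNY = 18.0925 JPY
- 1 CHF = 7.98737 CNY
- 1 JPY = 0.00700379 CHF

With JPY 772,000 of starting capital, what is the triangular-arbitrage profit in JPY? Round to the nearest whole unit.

Profitable loop is JPY → CHF → CNY → JPY:
JPY 772,000 × 0.00700379 = CHF 5,406.93
CHF 5,406.93 × 7.98737 = CNY 43,187.12
CNY 43,187.12 × 18.0925 = JPY 781,363
Profit = JPY 781,363 − JPY 772,000

Profit: JPY 9,363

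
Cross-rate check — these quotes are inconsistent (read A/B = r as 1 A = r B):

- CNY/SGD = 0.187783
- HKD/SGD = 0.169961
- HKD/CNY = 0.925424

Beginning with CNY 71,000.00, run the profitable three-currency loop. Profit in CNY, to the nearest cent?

Profit: CNY 1,594.90

Profitable loop is CNY → SGD → HKD → CNY:
CNY 71,000.00 × 0.187783 = SGD 13,332.59
SGD 13,332.59 ÷ 0.169961 = HKD 78,445.01
HKD 78,445.01 × 0.925424 = CNY 72,594.90
Profit = CNY 72,594.90 − CNY 71,000.00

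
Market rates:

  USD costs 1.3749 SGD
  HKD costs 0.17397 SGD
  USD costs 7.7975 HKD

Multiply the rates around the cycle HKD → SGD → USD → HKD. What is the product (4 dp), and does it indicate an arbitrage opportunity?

Around HKD → SGD → USD → HKD: 1 × 0.17397 ÷ 1.3749 × 7.7975 = 0.986640
Product < 1; profitable direction is HKD → USD → SGD → HKD.

0.9866 (arbitrage exists)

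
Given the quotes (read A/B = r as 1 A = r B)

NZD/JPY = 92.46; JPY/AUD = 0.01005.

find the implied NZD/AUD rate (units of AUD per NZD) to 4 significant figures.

1 NZD × 92.46 = 92.46 JPY
92.46 JPY × 0.01005 = 0.929223 AUD

NZD/AUD = 0.9292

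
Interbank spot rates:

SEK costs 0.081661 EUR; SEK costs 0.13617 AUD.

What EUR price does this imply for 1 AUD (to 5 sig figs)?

AUD/EUR = 0.59970

1 AUD ÷ 0.13617 = 7.34376 SEK
7.34376 SEK × 0.081661 = 0.599699 EUR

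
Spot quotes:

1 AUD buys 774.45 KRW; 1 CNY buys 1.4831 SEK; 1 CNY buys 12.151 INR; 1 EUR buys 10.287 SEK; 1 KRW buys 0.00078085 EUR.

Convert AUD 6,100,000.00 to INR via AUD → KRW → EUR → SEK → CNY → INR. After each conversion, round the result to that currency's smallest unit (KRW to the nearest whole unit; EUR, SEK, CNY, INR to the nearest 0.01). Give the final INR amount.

AUD 6,100,000.00 × 774.45 = KRW 4,724,145,000
KRW 4,724,145,000 × 0.00078085 = EUR 3,688,848.62
EUR 3,688,848.62 × 10.287 = SEK 37,947,185.75
SEK 37,947,185.75 ÷ 1.4831 = CNY 25,586,397.24
CNY 25,586,397.24 × 12.151 = INR 310,900,312.86

INR 310,900,312.86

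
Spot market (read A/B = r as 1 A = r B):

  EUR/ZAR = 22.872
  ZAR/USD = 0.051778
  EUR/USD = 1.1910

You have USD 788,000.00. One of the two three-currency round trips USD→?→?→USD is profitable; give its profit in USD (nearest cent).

Profitable loop is USD → ZAR → EUR → USD:
USD 788,000.00 ÷ 0.051778 = ZAR 15,218,818.80
ZAR 15,218,818.80 ÷ 22.872 = EUR 665,390.82
EUR 665,390.82 × 1.1910 = USD 792,480.46
Profit = USD 792,480.46 − USD 788,000.00

Profit: USD 4,480.46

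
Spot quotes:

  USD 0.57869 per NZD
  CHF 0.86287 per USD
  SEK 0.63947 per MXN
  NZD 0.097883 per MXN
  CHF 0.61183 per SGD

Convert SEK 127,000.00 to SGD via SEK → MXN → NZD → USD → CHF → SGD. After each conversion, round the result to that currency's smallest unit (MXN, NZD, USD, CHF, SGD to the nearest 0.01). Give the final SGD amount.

SGD 15,865.40

SEK 127,000.00 ÷ 0.63947 = MXN 198,601.97
MXN 198,601.97 × 0.097883 = NZD 19,439.76
NZD 19,439.76 × 0.57869 = USD 11,249.59
USD 11,249.59 × 0.86287 = CHF 9,706.93
CHF 9,706.93 ÷ 0.61183 = SGD 15,865.40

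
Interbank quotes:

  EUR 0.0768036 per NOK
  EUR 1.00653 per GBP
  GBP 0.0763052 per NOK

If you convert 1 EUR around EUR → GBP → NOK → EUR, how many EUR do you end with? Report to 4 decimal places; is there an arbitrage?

Around EUR → GBP → NOK → EUR: 1 ÷ 1.00653 ÷ 0.0763052 × 0.0768036 = 1.000002
Product ≈ 1 (deviation 0.000%, within rounding noise).

1.0000 (no arbitrage)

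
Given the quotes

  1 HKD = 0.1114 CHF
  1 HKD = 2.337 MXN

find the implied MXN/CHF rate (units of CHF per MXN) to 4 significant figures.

1 MXN ÷ 2.337 = 0.427899 HKD
0.427899 HKD × 0.1114 = 0.047668 CHF

MXN/CHF = 0.04767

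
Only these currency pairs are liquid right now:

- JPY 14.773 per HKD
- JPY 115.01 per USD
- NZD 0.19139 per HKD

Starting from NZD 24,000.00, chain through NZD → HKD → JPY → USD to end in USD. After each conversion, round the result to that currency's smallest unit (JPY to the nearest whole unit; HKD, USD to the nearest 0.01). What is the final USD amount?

USD 16,107.39

NZD 24,000.00 ÷ 0.19139 = HKD 125,398.40
HKD 125,398.40 × 14.773 = JPY 1,852,511
JPY 1,852,511 ÷ 115.01 = USD 16,107.39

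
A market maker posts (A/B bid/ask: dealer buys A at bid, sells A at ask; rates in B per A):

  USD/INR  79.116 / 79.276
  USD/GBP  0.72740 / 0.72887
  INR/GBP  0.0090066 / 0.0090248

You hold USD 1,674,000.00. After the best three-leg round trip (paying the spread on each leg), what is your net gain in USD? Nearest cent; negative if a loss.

Best loop USD → GBP → INR → USD:
USD 1,674,000.00 × 0.72740 (sell USD at bid) = GBP 1,217,667.60
GBP 1,217,667.60 ÷ 0.0090248 (buy INR at ask) = INR 134,924,607.75
INR 134,924,607.75 ÷ 79.276 (buy USD at ask) = USD 1,701,960.34

Net profit: USD 27,960.34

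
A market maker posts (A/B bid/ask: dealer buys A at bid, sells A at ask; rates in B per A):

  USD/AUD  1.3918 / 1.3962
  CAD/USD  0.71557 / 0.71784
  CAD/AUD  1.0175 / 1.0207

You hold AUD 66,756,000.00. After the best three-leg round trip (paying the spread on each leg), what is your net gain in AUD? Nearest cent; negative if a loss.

Net profit: AUD 1,015,864.75

Best loop AUD → USD → CAD → AUD:
AUD 66,756,000.00 ÷ 1.3962 (buy USD at ask) = USD 47,812,634.29
USD 47,812,634.29 ÷ 0.71784 (buy CAD at ask) = CAD 66,606,255.28
CAD 66,606,255.28 × 1.0175 (sell CAD at bid) = AUD 67,771,864.75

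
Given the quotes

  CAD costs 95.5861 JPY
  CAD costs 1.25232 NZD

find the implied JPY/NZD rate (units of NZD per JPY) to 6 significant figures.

JPY/NZD = 0.0131015

1 JPY ÷ 95.5861 = 0.0104618 CAD
0.0104618 CAD × 1.25232 = 0.0131015 NZD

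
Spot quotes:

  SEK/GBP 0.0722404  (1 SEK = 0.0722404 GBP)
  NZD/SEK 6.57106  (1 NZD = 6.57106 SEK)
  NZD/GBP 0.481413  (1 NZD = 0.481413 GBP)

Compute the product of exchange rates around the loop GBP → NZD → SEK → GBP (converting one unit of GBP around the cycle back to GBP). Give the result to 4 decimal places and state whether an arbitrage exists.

0.9860 (arbitrage exists)

Around GBP → NZD → SEK → GBP: 1 ÷ 0.481413 × 6.57106 × 0.0722404 = 0.986047
Product < 1; profitable direction is GBP → SEK → NZD → GBP.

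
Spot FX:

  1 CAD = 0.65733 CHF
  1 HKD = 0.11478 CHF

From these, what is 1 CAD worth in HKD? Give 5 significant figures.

CAD/HKD = 5.7269

1 CAD × 0.65733 = 0.65733 CHF
0.65733 CHF ÷ 0.11478 = 5.72687 HKD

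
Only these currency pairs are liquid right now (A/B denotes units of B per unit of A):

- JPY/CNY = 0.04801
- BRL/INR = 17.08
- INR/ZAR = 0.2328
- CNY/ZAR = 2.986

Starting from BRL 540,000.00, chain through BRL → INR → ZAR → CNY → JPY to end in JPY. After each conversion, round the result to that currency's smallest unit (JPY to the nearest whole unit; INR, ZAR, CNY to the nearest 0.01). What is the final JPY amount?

BRL 540,000.00 × 17.08 = INR 9,223,200.00
INR 9,223,200.00 × 0.2328 = ZAR 2,147,160.96
ZAR 2,147,160.96 ÷ 2.986 = CNY 719,076.01
CNY 719,076.01 ÷ 0.04801 = JPY 14,977,630

JPY 14,977,630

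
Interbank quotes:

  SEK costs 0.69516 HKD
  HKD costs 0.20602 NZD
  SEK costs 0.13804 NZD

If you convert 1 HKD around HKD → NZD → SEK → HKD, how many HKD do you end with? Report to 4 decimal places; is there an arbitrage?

Around HKD → NZD → SEK → HKD: 1 × 0.20602 ÷ 0.13804 × 0.69516 = 1.037503
Product > 1; profitable direction is HKD → NZD → SEK → HKD.

1.0375 (arbitrage exists)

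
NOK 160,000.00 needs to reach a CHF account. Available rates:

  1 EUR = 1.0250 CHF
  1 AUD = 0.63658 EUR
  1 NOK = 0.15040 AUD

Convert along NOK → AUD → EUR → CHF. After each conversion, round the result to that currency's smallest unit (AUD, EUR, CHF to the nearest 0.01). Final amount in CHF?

CHF 15,701.63

NOK 160,000.00 × 0.15040 = AUD 24,064.00
AUD 24,064.00 × 0.63658 = EUR 15,318.66
EUR 15,318.66 × 1.0250 = CHF 15,701.63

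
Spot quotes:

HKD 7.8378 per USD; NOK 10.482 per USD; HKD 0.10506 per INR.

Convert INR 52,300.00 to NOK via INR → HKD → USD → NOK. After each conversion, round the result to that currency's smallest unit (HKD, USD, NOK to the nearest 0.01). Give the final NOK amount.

NOK 7,348.30

INR 52,300.00 × 0.10506 = HKD 5,494.64
HKD 5,494.64 ÷ 7.8378 = USD 701.04
USD 701.04 × 10.482 = NOK 7,348.30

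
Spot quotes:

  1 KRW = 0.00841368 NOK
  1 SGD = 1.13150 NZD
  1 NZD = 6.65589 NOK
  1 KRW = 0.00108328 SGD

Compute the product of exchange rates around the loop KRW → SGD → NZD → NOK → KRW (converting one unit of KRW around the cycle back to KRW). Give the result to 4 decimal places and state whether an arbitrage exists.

0.9697 (arbitrage exists)

Around KRW → SGD → NZD → NOK → KRW: 1 × 0.00108328 × 1.13150 × 6.65589 ÷ 0.00841368 = 0.969651
Product < 1; profitable direction is KRW → NOK → NZD → SGD → KRW.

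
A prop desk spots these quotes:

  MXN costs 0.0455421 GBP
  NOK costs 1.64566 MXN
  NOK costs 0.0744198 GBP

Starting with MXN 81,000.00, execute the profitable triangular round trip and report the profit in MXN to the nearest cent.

Profit: MXN 573.61

Profitable loop is MXN → GBP → NOK → MXN:
MXN 81,000.00 × 0.0455421 = GBP 3,688.91
GBP 3,688.91 ÷ 0.0744198 = NOK 49,568.93
NOK 49,568.93 × 1.64566 = MXN 81,573.61
Profit = MXN 81,573.61 − MXN 81,000.00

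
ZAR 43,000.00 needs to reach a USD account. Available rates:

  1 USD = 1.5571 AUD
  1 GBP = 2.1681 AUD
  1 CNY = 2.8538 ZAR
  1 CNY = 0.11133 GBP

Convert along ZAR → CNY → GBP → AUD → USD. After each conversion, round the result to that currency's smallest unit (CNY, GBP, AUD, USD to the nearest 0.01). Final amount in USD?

ZAR 43,000.00 ÷ 2.8538 = CNY 15,067.63
CNY 15,067.63 × 0.11133 = GBP 1,677.48
GBP 1,677.48 × 2.1681 = AUD 3,636.94
AUD 3,636.94 ÷ 1.5571 = USD 2,335.71

USD 2,335.71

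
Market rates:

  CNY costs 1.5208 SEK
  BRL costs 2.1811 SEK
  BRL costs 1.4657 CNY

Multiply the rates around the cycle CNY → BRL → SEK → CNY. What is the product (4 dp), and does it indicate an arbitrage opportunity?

Around CNY → BRL → SEK → CNY: 1 ÷ 1.4657 × 2.1811 ÷ 1.5208 = 0.978494
Product < 1; profitable direction is CNY → SEK → BRL → CNY.

0.9785 (arbitrage exists)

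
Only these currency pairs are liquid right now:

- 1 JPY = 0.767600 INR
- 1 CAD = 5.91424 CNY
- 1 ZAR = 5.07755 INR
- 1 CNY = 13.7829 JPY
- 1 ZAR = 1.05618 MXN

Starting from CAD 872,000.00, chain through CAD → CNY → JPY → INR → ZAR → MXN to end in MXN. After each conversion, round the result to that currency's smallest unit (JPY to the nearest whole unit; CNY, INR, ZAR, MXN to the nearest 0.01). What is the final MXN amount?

CAD 872,000.00 × 5.91424 = CNY 5,157,217.28
CNY 5,157,217.28 × 13.7829 = JPY 71,081,410
JPY 71,081,410 × 0.767600 = INR 54,562,090.32
INR 54,562,090.32 ÷ 5.07755 = ZAR 10,745,751.46
ZAR 10,745,751.46 × 1.05618 = MXN 11,349,447.78

MXN 11,349,447.78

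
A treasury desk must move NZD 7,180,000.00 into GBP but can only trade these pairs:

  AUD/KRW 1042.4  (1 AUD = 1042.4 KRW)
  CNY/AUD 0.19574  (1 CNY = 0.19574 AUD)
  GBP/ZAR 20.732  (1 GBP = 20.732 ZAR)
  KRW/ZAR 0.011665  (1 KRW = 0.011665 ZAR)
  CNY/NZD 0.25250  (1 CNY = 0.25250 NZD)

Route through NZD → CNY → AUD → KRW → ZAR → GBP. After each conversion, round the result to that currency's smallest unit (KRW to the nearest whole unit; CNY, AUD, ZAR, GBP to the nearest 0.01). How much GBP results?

GBP 3,264,529.45

NZD 7,180,000.00 ÷ 0.25250 = CNY 28,435,643.56
CNY 28,435,643.56 × 0.19574 = AUD 5,565,992.87
AUD 5,565,992.87 × 1042.4 = KRW 5,801,990,968
KRW 5,801,990,968 × 0.011665 = ZAR 67,680,224.64
ZAR 67,680,224.64 ÷ 20.732 = GBP 3,264,529.45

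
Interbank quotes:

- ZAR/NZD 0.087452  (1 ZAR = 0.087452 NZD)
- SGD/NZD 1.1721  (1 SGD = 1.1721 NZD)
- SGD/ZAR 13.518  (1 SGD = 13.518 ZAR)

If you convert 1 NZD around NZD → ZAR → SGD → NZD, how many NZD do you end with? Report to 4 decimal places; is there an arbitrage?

0.9915 (arbitrage exists)

Around NZD → ZAR → SGD → NZD: 1 ÷ 0.087452 ÷ 13.518 × 1.1721 = 0.991477
Product < 1; profitable direction is NZD → SGD → ZAR → NZD.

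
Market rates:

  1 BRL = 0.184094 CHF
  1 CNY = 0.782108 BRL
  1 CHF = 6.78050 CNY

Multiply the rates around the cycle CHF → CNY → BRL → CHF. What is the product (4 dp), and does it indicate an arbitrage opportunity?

Around CHF → CNY → BRL → CHF: 1 × 6.78050 × 0.782108 × 0.184094 = 0.976266
Product < 1; profitable direction is CHF → BRL → CNY → CHF.

0.9763 (arbitrage exists)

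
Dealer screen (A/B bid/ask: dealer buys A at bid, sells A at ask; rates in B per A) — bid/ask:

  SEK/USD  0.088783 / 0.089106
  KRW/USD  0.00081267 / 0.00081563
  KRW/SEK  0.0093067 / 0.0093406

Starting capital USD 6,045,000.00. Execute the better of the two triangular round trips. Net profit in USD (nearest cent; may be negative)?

Best loop USD → KRW → SEK → USD:
USD 6,045,000.00 ÷ 0.00081563 (buy KRW at ask) = KRW 7,411,448,819
KRW 7,411,448,819 × 0.0093067 (sell KRW at bid) = SEK 68,976,130.72
SEK 68,976,130.72 × 0.088783 (sell SEK at bid) = USD 6,123,907.81

Net profit: USD 78,907.81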